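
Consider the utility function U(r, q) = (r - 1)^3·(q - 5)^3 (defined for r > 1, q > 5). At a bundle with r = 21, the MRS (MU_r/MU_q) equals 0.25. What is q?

MU_r = 3·(r−1)^2·(q−5)^3, MU_q = 3·(r−1)^3·(q−5)^2.
MRS = (q−5)/(r−1).
Substitute r = 21: MRS = (q − 5)/20. Setting this equal to 0.25 gives q − 5 = 0.25·20 = 5, so q = 10.

q = 10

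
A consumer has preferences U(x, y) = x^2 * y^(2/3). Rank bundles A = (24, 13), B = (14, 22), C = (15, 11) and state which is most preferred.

Bundle A

Evaluate utility at each bundle:
U(A) = 3184.574.
U(B) = 1538.879.
U(C) = 1112.870.
Highest utility is A, so A ≻ B ≻ C.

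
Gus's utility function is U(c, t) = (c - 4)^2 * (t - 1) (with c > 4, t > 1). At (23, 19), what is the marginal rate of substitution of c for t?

MRS = 36/19

MU_c = 2·(c−4)·(t−1), MU_t = (c−4)^2.
MRS = (2/1)·(t−1)/(c−4).
At (23, 19): MRS = 36/19.
So at (23, 19) the consumer would give up 36/19 units of t for one more unit of c.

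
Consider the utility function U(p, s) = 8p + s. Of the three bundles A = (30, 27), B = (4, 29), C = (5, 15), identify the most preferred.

Bundle A

Evaluate utility at each bundle:
U(A) = 267.
U(B) = 61.
U(C) = 55.
Highest utility is A, so A ≻ B ≻ C.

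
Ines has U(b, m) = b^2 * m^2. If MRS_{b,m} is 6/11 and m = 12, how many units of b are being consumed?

b = 22

MU_b = 2·b·m^2 and MU_m = 2·b^2·m.
MRS = MU_b/MU_m = m/b.
Substitute m = 12: MRS = 12/b. Setting 12/b = 6/11 gives b = 12/(6/11) = 22.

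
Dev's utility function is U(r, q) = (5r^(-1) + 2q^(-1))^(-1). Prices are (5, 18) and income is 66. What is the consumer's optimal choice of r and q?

r* = 6, q* = 2

For CES with ρ = -1, MRS = (5/2)·(q/r)^2.
Tangency: set MRS = p_r/p_q = 5/18.
So (q/r)^2 = 1/9; taking the square root, q/r = 1/3, i.e. q = (1/3)·r.
Substitute into the budget 5·r + 18·q = 66: 11·r = 66, so r* = 6 and q* = (1/3)·6 = 2.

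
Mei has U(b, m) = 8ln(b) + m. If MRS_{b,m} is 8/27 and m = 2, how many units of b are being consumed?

b = 27

MU_b = 8/b, MU_m = 1.
MRS = 8/b ÷ 1.
MRS depends only on b: 8/b = 8/27 ⇒ b = 8/(8/27) = 27.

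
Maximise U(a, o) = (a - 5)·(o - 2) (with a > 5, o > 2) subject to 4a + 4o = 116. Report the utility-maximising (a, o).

a* = 16, o* = 13

MU_a = (o−2), MU_o = (a−5).
MRS = (o−2)/(a−5).
Tangency: set MRS = p_a/p_o = 4/4 = 1.
So (o − 2)/(a − 5) = 1, i.e. (o − 2) = (a − 5).
Rewrite the budget in excess-of-subsistence terms: 4·(a − 5) + 4·(o − 2) = 116 − 4·5 − 4·2 = 88.
Substituting, 8·(a − 5) = 88, so a − 5 = 11 and a* = 16.
Then o − 2 = 11, so o* = 13.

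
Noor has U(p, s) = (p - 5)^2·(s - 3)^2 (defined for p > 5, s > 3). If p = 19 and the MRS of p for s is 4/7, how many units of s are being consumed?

s = 11

MU_p = 2·(p−5)·(s−3)^2, MU_s = 2·(p−5)^2·(s−3).
MRS = (s−3)/(p−5).
Substitute p = 19: MRS = (s − 3)/14. Setting this equal to 4/7 gives s − 3 = (4/7)·14 = 8, so s = 11.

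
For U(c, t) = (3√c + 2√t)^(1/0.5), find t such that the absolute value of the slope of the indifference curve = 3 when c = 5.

t = 20

For CES with ρ = 0.5, MRS = (3/2)·√(t/c).
Setting (3/2)·√(t/5) = 3 gives √(t/5) = 2, so t/5 = 4 and t = 20.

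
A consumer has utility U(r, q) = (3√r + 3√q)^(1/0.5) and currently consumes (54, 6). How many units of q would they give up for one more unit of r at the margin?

For CES with ρ = 0.5, MRS = √(q/r).
At (54, 6): MRS = 1/3.
That is, one extra unit of r is worth 1/3 units of q at the margin.

MRS = 1/3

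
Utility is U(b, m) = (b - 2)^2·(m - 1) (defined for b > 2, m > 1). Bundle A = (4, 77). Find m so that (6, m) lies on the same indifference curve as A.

U(4, 77) = 304.
Set U(6, m) = 304 and solve.
With b = 6: (6 − 2)^2 = 16, so (m − 1) = 304/16 = 19.
So m = 1 + 19 = 20.
Check: U(6, 20) = 304.

m = 20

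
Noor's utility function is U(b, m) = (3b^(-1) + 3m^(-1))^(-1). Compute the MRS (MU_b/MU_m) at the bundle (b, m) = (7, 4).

MRS = 16/49

For CES with ρ = -1, MRS = (m/b)^2.
At (7, 4): MRS = 16/49.
That is, one extra unit of b is worth 16/49 units of m at the margin.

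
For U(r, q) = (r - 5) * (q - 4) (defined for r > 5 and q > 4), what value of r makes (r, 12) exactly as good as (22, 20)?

U(22, 20) = 272.
Set U(r, 12) = 272 and solve.
With q = 12: (12 − 4) = 8, so (r − 5) = 272/8 = 34.
So r = 5 + 34 = 39.
Check: U(39, 12) = 272.

r = 39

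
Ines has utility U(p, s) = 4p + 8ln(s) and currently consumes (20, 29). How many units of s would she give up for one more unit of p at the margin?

MRS = 14.5

MU_p = 4, MU_s = 8/s.
MRS = 4 ÷ (8/s).
At (20, 29): MRS = 14.5.
That is, one extra unit of p is worth 14.5 units of s at the margin.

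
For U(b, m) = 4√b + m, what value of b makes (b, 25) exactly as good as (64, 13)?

b = 25

U(64, 13) = 45.
Set U(b, 25) = 45 and solve.
With m = 25: 4√b = 45 − 25 = 20, so √b = 5 and b = 25.
Check: U(25, 25) = 45.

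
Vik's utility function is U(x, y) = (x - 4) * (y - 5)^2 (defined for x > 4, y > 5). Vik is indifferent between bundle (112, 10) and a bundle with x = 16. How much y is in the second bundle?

y = 20

U(112, 10) = 2700.
Set U(16, y) = 2700 and solve.
With x = 16: (16 − 4) = 12, so (y − 5)^2 = 2700/12 = 225.
Taking the square root (with y > 5): y − 5 = 15, so y = 20.
Check: U(16, 20) = 2700.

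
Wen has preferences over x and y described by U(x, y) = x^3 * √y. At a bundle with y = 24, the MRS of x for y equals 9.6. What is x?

MU_x = 3·x^2·√y and MU_y = 0.5·x^3·y^(-0.5).
MRS = MU_x/MU_y = (6)·y/x.
Substitute y = 24: MRS = 144/x. Setting 144/x = 9.6 gives x = 144/9.6 = 15.

x = 15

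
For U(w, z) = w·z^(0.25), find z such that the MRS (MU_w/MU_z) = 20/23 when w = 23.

z = 5

MU_w = z^(0.25) and MU_z = 0.25·w·z^(-0.75).
MRS = MU_w/MU_z = (4)·z/w.
Substitute w = 23: MRS = z/5.75. Setting z/5.75 = 20/23 gives z = (20/23)·5.75 = 5.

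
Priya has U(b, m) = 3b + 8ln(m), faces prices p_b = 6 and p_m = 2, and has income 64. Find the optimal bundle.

MU_b = 3, MU_m = 8/m.
MRS = 3 ÷ (8/m).
Tangency: set MRS = p_b/p_m = 6/2 = 3.
MRS depends only on m: 0.375·m = 3 ⇒ m* = 3/0.375 = 8.
From the budget, 6·b = 64 − 2·8 = 48, so b* = 8.

b* = 8, m* = 8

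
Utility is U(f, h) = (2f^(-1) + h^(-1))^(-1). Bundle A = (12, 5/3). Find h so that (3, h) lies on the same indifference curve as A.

U depends on (f, h) only through S = 2f^(-1) + h^(-1), so equal utility means equal S. At (12, 5/3): S = 23/30.
With f = 3: 2·3^(-1) = 2/3, so h^(-1) = 23/30 − 2/3 = 0.1.
Hence h = 1/0.1 = 10.
Check: U(3, 10) = 1.3043.

h = 10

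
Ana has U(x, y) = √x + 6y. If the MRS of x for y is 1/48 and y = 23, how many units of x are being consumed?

x = 16

MU_x = 1/(2√x), MU_y = 6.
MRS = 1/(2√x) ÷ 6.
MRS depends only on x: (1/12)/√x = 1/48 ⇒ √x = (1/12)/(1/48) = 4 ⇒ x = 16.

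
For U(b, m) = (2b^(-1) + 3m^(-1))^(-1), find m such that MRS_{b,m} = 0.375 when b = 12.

m = 9

For CES with ρ = -1, MRS = (2/3)·(m/b)^2.
Setting (2/3)·(m/12)^2 = 0.375 gives (m/12)^2 = 9/16, so m/12 = 0.75 and m = 9.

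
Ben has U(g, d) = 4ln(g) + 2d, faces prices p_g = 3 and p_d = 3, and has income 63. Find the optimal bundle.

MU_g = 4/g, MU_d = 2.
MRS = 4/g ÷ 2.
Tangency: set MRS = p_g/p_d = 3/3 = 1.
MRS depends only on g: 2/g = 1 ⇒ g* = 2/1 = 2.
From the budget, 3·d = 63 − 3·2 = 57, so d* = 19.

g* = 2, d* = 19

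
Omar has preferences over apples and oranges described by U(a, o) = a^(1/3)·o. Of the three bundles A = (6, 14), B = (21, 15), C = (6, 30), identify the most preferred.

Evaluate utility at each bundle:
U(A) = 25.440.
U(B) = 41.384.
U(C) = 54.514.
Highest utility is C, so C ≻ B ≻ A.

Bundle C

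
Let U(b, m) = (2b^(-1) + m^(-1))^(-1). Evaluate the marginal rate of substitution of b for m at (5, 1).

For CES with ρ = -1, MRS = (2/1)·(m/b)^2.
At (5, 1): MRS = 2/25.
That is, one extra unit of b is worth 2/25 units of m at the margin.

MRS = 2/25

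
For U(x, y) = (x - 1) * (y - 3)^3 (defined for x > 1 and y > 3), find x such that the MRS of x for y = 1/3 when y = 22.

x = 20

MU_x = (y−3)^3, MU_y = 3·(x−1)·(y−3)^2.
MRS = (1/3)·(y−3)/(x−1).
Substitute y = 22: MRS = (19/3)/(x − 1). Setting this equal to 1/3 gives x − 1 = (19/3)/(1/3) = 19, so x = 20.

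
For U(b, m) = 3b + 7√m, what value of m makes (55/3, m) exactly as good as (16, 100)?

m = 81

U(16, 100) = 118.
Set U(55/3, m) = 118 and solve.
With b = 55/3: 7√m = 118 − 3·55/3 = 63, so √m = 9 and m = 81.
Check: U(55/3, 81) = 118.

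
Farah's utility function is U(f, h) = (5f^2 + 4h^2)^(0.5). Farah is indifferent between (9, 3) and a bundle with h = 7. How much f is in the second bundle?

f = 7

U depends on (f, h) only through S = 5f^2 + 4h^2, so equal utility means equal S. At (9, 3): S = 441.
With h = 7: 4·7^2 = 196, so 5f^2 = 441 − 196 = 245, i.e. f^2 = 49.
Hence f = √49 = 7.
Check: U(7, 7) = 21.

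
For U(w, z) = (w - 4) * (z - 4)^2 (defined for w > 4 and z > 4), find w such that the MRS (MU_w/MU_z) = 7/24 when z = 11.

w = 16

MU_w = (z−4)^2, MU_z = 2·(w−4)·(z−4).
MRS = (1/2)·(z−4)/(w−4).
Substitute z = 11: MRS = 3.5/(w − 4). Setting this equal to 7/24 gives w − 4 = 3.5/(7/24) = 12, so w = 16.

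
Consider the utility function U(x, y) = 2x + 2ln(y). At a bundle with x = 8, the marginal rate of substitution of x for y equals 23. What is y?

y = 23

MU_x = 2, MU_y = 2/y.
MRS = 2 ÷ (2/y).
MRS depends only on y: y = 23 ⇒ y = 23.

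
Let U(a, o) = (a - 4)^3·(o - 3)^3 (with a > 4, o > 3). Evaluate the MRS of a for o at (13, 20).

MU_a = 3·(a−4)^2·(o−3)^3, MU_o = 3·(a−4)^3·(o−3)^2.
MRS = (o−3)/(a−4).
At (13, 20): MRS = 17/9.
So at (13, 20) the consumer would give up 17/9 units of o for one more unit of a.

MRS = 17/9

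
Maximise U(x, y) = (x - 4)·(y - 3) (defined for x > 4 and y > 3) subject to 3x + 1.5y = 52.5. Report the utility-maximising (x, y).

MU_x = (y−3), MU_y = (x−4).
MRS = (y−3)/(x−4).
Tangency: set MRS = p_x/p_y = 3/1.5 = 2.
So (y − 3)/(x − 4) = 2, i.e. (y − 3) = 2·(x − 4).
Rewrite the budget in excess-of-subsistence terms: 3·(x − 4) + 1.5·(y − 3) = 52.5 − 3·4 − 1.5·3 = 36.
Substituting, 6·(x − 4) = 36, so x − 4 = 6 and x* = 10.
Then y − 3 = 2·6 = 12, so y* = 15.

x* = 10, y* = 15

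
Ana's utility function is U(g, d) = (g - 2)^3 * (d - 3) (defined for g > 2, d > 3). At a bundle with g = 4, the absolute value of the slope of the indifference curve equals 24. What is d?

d = 19

MU_g = 3·(g−2)^2·(d−3), MU_d = (g−2)^3.
MRS = (3/1)·(d−3)/(g−2).
Substitute g = 4: MRS = (d − 3)/(2/3). Setting this equal to 24 gives d − 3 = 24·(2/3) = 16, so d = 19.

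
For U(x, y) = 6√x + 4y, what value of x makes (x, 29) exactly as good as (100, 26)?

U(100, 26) = 164.
Set U(x, 29) = 164 and solve.
With y = 29: 6√x = 164 − 4·29 = 48, so √x = 8 and x = 64.
Check: U(64, 29) = 164.

x = 64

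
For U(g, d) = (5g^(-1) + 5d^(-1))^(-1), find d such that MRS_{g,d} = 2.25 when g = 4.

d = 6

For CES with ρ = -1, MRS = (d/g)^2.
Setting (d/4)^2 = 2.25 gives d/4 = 1.5 and d = 6.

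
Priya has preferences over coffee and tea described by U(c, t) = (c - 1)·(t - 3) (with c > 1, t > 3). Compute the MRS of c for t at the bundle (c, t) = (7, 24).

MRS = 3.5

MU_c = (t−3), MU_t = (c−1).
MRS = (t−3)/(c−1).
At (7, 24): MRS = 3.5.
The indifference curve has slope −3.5 at this bundle.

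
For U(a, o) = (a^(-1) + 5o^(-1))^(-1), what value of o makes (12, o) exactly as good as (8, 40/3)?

o = 12

U depends on (a, o) only through S = a^(-1) + 5o^(-1), so equal utility means equal S. At (8, 40/3): S = 0.5.
With a = 12: 12^(-1) = 1/12, so 5o^(-1) = 0.5 − 1/12 = 5/12, i.e. o^(-1) = 1/12.
Hence o = 1/(1/12) = 12.
Check: U(12, 12) = 2.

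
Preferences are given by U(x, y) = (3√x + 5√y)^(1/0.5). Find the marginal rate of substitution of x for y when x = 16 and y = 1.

MRS = 0.15

For CES with ρ = 0.5, MRS = (3/5)·√(y/x).
At (16, 1): MRS = 0.15.
So at (16, 1) the consumer would give up 0.15 units of y for one more unit of x.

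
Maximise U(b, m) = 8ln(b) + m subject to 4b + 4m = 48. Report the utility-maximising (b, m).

MU_b = 8/b, MU_m = 1.
MRS = 8/b ÷ 1.
Tangency: set MRS = p_b/p_m = 4/4 = 1.
MRS depends only on b: 8/b = 1 ⇒ b* = 8/1 = 8.
From the budget, 4·m = 48 − 4·8 = 16, so m* = 4.

b* = 8, m* = 4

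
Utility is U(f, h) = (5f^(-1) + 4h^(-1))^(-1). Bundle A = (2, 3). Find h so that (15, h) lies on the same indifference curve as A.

U depends on (f, h) only through S = 5f^(-1) + 4h^(-1), so equal utility means equal S. At (2, 3): S = 23/6.
With f = 15: 5·15^(-1) = 1/3, so 4h^(-1) = 23/6 − 1/3 = 3.5, i.e. h^(-1) = 0.875.
Hence h = 1/0.875 = 8/7.
Check: U(15, 8/7) = 0.2609.

h = 8/7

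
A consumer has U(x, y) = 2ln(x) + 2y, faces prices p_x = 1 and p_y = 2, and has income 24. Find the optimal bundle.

MU_x = 2/x, MU_y = 2.
MRS = 2/x ÷ 2.
Tangency: set MRS = p_x/p_y = 1/2 = 0.5.
MRS depends only on x: 1/x = 0.5 ⇒ x* = 1/0.5 = 2.
From the budget, 2·y = 24 − 1·2 = 22, so y* = 11.

x* = 2, y* = 11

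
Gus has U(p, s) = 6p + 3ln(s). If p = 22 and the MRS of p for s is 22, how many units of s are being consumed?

MU_p = 6, MU_s = 3/s.
MRS = 6 ÷ (3/s).
MRS depends only on s: 2·s = 22 ⇒ s = 22/2 = 11.

s = 11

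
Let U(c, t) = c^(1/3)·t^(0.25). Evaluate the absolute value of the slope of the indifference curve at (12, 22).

MU_c = 1/3·c^(-2/3)·t^(0.25) and MU_t = 0.25·c^(1/3)·t^(-0.75).
MRS = MU_c/MU_t = (4/3)·t/c.
At (12, 22): MRS = 22/9.
So at (12, 22) the consumer would give up 22/9 units of t for one more unit of c.

MRS = 22/9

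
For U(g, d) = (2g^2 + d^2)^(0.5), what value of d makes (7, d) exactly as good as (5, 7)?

U depends on (g, d) only through S = 2g^2 + d^2, so equal utility means equal S. At (5, 7): S = 99.
With g = 7: 2·7^2 = 98, so d^2 = 99 − 98 = 1.
Hence d = √1 = 1.
Check: U(7, 1) = 9.9499.

d = 1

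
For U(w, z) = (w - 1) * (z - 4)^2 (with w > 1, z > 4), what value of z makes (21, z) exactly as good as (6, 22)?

U(6, 22) = 1620.
Set U(21, z) = 1620 and solve.
With w = 21: (21 − 1) = 20, so (z − 4)^2 = 1620/20 = 81.
Taking the square root (with z > 4): z − 4 = 9, so z = 13.
Check: U(21, 13) = 1620.

z = 13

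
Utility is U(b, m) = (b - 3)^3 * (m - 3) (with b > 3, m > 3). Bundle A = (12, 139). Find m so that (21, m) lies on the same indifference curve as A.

U(12, 139) = 99144.
Set U(21, m) = 99144 and solve.
With b = 21: (21 − 3)^3 = 5832, so (m − 3) = 99144/5832 = 17.
So m = 3 + 17 = 20.
Check: U(21, 20) = 99144.

m = 20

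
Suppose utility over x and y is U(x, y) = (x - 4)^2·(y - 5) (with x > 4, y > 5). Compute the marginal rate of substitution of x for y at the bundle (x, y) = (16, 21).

MRS = 8/3

MU_x = 2·(x−4)·(y−5), MU_y = (x−4)^2.
MRS = (2/1)·(y−5)/(x−4).
At (16, 21): MRS = 8/3.
That is, one extra unit of x is worth 8/3 units of y at the margin.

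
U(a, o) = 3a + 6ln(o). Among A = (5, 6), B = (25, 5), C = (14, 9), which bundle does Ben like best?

Evaluate utility at each bundle:
U(A) = 25.751.
U(B) = 84.657.
U(C) = 55.183.
Highest utility is B, so B ≻ C ≻ A.

Bundle B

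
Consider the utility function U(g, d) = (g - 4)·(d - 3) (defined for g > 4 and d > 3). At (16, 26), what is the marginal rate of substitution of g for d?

MRS = 23/12

MU_g = (d−3), MU_d = (g−4).
MRS = (d−3)/(g−4).
At (16, 26): MRS = 23/12.
That is, one extra unit of g is worth 23/12 units of d at the margin.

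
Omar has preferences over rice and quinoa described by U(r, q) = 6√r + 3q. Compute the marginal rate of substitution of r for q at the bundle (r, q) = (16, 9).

MRS = 0.25

MU_r = 6/(2√r), MU_q = 3.
MRS = 6/(2√r) ÷ 3.
At (16, 9): MRS = 0.25.
The indifference curve has slope −0.25 at this bundle.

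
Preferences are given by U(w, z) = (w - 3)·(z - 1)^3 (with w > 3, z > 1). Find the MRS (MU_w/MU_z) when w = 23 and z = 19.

MU_w = (z−1)^3, MU_z = 3·(w−3)·(z−1)^2.
MRS = (1/3)·(z−1)/(w−3).
At (23, 19): MRS = 0.3.
So at (23, 19) the consumer would give up 0.3 units of z for one more unit of w.

MRS = 0.3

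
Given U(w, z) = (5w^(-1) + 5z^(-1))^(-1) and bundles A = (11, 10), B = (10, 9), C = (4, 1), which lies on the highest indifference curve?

Evaluate utility at each bundle:
U(A) = 1.048.
U(B) = 0.947.
U(C) = 0.160.
Highest utility is A, so A ≻ B ≻ C.

Bundle A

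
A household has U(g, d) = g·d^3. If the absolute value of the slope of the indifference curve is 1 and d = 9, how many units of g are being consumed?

g = 3

MU_g = d^3 and MU_d = 3·g·d^2.
MRS = MU_g/MU_d = (1/3)·d/g.
Substitute d = 9: MRS = 3/g. Setting 3/g = 1 gives g = 3/1 = 3.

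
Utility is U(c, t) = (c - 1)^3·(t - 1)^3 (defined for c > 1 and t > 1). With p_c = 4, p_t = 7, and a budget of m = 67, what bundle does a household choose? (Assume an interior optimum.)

c* = 8, t* = 5

MU_c = 3·(c−1)^2·(t−1)^3, MU_t = 3·(c−1)^3·(t−1)^2.
MRS = (t−1)/(c−1).
Tangency: set MRS = p_c/p_t = 4/7.
So (t − 1)/(c − 1) = 4/7, i.e. (t − 1) = (4/7)·(c − 1).
Rewrite the budget in excess-of-subsistence terms: 4·(c − 1) + 7·(t − 1) = 67 − 4·1 − 7·1 = 56.
Substituting, 8·(c − 1) = 56, so c − 1 = 7 and c* = 8.
Then t − 1 = (4/7)·7 = 4, so t* = 5.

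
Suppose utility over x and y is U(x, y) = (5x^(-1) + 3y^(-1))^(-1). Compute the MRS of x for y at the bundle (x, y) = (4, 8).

MRS = 20/3

For CES with ρ = -1, MRS = (5/3)·(y/x)^2.
At (4, 8): MRS = 20/3.
So at (4, 8) the consumer would give up 20/3 units of y for one more unit of x.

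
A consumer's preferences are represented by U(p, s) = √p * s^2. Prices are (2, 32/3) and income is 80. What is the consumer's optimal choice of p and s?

p* = 8, s* = 6

MU_p = 0.5·p^(-0.5)·s^2 and MU_s = 2·√p·s.
MRS = MU_p/MU_s = (0.25)·s/p.
Tangency: set MRS = p_p/p_s = 2/(32/3) = 3/16.
So (0.25)·s/p = 3/16, i.e. s = 0.75·p.
Substitute into the budget 2·p + (32/3)·s = 80: 10·p = 80, so p* = 8.
Then s* = 0.75·8 = 6.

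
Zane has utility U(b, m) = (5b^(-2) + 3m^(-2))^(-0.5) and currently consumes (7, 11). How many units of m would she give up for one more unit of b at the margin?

For CES with ρ = -2, MRS = (5/3)·(m/b)^3.
At (7, 11): MRS = 6655/1029.
That is, one extra unit of b is worth 6655/1029 units of m at the margin.

MRS = 6655/1029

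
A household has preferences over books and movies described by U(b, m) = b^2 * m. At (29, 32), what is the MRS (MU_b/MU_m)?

MU_b = 2·b·m and MU_m = b^2.
MRS = MU_b/MU_m = (2/1)·m/b.
At (29, 32): MRS = 64/29.
The indifference curve has slope −64/29 at this bundle.

MRS = 64/29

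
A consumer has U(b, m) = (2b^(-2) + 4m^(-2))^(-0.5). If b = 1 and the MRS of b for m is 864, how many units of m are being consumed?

m = 12

For CES with ρ = -2, MRS = (2/4)·(m/b)^3.
Setting (2/4)·(m/1)^3 = 864 gives (m/1)^3 = 1728, so m/1 = 12 and m = 12.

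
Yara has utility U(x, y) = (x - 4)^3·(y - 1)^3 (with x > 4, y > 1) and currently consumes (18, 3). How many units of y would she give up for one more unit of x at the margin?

MRS = 1/7

MU_x = 3·(x−4)^2·(y−1)^3, MU_y = 3·(x−4)^3·(y−1)^2.
MRS = (y−1)/(x−4).
At (18, 3): MRS = 1/7.
The indifference curve has slope −1/7 at this bundle.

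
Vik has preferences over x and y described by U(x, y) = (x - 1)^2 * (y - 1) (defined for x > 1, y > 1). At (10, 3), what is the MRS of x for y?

MU_x = 2·(x−1)·(y−1), MU_y = (x−1)^2.
MRS = (2/1)·(y−1)/(x−1).
At (10, 3): MRS = 4/9.
That is, one extra unit of x is worth 4/9 units of y at the margin.

MRS = 4/9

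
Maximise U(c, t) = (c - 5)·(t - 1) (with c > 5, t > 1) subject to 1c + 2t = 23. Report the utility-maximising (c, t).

c* = 13, t* = 5

MU_c = (t−1), MU_t = (c−5).
MRS = (t−1)/(c−5).
Tangency: set MRS = p_c/p_t = 1/2 = 0.5.
So (t − 1)/(c − 5) = 0.5, i.e. (t − 1) = 0.5·(c − 5).
Rewrite the budget in excess-of-subsistence terms: 1·(c − 5) + 2·(t − 1) = 23 − 1·5 − 2·1 = 16.
Substituting, 2·(c − 5) = 16, so c − 5 = 8 and c* = 13.
Then t − 1 = 0.5·8 = 4, so t* = 5.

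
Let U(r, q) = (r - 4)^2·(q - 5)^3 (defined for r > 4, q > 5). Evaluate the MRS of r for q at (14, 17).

MU_r = 2·(r−4)·(q−5)^3, MU_q = 3·(r−4)^2·(q−5)^2.
MRS = (2/3)·(q−5)/(r−4).
At (14, 17): MRS = 0.8.
So at (14, 17) the consumer would give up 0.8 units of q for one more unit of r.

MRS = 0.8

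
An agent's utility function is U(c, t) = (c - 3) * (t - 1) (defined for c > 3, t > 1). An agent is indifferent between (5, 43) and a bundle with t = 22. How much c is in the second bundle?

c = 7

U(5, 43) = 84.
Set U(c, 22) = 84 and solve.
With t = 22: (22 − 1) = 21, so (c − 3) = 84/21 = 4.
So c = 3 + 4 = 7.
Check: U(7, 22) = 84.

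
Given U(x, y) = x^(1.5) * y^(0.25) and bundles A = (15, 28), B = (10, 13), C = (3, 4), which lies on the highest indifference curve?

Bundle A

Evaluate utility at each bundle:
U(A) = 133.637.
U(B) = 60.046.
U(C) = 7.348.
Highest utility is A, so A ≻ B ≻ C.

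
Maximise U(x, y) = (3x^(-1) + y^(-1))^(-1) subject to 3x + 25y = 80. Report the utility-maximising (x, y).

x* = 10, y* = 2

For CES with ρ = -1, MRS = (3/1)·(y/x)^2.
Tangency: set MRS = p_x/p_y = 3/25.
So (y/x)^2 = 1/25; taking the square root, y/x = 0.2, i.e. y = 0.2·x.
Substitute into the budget 3·x + 25·y = 80: 8·x = 80, so x* = 10 and y* = 0.2·10 = 2.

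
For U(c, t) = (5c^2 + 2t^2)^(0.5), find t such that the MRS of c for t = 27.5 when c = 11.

For CES with ρ = 2, MRS = (5/2)·(t/c)^(-1).
Setting (5/2)·(t/11)^(-1) = 27.5 gives (t/11)^(-1) = 11, so t/11 = 1/11 and t = 1.

t = 1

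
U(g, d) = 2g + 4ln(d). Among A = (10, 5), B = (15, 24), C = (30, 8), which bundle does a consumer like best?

Evaluate utility at each bundle:
U(A) = 26.438.
U(B) = 42.712.
U(C) = 68.318.
Highest utility is C, so C ≻ B ≻ A.

Bundle C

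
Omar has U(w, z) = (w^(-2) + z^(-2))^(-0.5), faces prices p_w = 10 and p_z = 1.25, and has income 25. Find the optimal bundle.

w* = 2, z* = 4

For CES with ρ = -2, MRS = (z/w)^3.
Tangency: set MRS = p_w/p_z = 10/1.25 = 8.
So (z/w)^3 = 8; taking the cube root, z/w = 2, i.e. z = 2·w.
Substitute into the budget 10·w + 1.25·z = 25: 12.5·w = 25, so w* = 2 and z* = 2·2 = 4.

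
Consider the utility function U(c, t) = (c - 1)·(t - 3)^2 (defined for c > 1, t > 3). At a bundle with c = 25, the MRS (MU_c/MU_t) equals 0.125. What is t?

MU_c = (t−3)^2, MU_t = 2·(c−1)·(t−3).
MRS = (1/2)·(t−3)/(c−1).
Substitute c = 25: MRS = (t − 3)/48. Setting this equal to 0.125 gives t − 3 = 0.125·48 = 6, so t = 9.

t = 9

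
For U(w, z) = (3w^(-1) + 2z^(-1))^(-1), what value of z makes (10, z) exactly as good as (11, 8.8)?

z = 10

U depends on (w, z) only through S = 3w^(-1) + 2z^(-1), so equal utility means equal S. At (11, 8.8): S = 0.5.
With w = 10: 3·10^(-1) = 0.3, so 2z^(-1) = 0.5 − 0.3 = 0.2, i.e. z^(-1) = 0.1.
Hence z = 1/0.1 = 10.
Check: U(10, 10) = 2.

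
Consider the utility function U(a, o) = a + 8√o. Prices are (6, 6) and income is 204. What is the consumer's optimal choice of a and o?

MU_a = 1, MU_o = 8/(2√o).
MRS = 1 ÷ (8/(2√o)).
Tangency: set MRS = p_a/p_o = 6/6 = 1.
MRS depends only on o: 0.25·√o = 1 ⇒ √o = 1/0.25 = 4 ⇒ o* = 16.
From the budget, 6·a = 204 − 6·16 = 108, so a* = 18.

a* = 18, o* = 16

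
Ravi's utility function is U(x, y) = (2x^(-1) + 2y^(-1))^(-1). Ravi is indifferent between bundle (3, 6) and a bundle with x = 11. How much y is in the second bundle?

y = 22/9

U depends on (x, y) only through S = 2x^(-1) + 2y^(-1), so equal utility means equal S. At (3, 6): S = 1.
With x = 11: 2·11^(-1) = 2/11, so 2y^(-1) = 1 − 2/11 = 9/11, i.e. y^(-1) = 9/22.
Hence y = 1/(9/22) = 22/9.
Check: U(11, 22/9) = 1.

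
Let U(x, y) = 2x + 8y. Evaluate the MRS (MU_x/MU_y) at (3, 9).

MRS = 0.25

MU_x = 2, MU_y = 8, so MRS = 2/8 = 0.25 at every bundle.
At (3, 9): MRS = 0.25.
The indifference curve has slope −0.25 at this bundle.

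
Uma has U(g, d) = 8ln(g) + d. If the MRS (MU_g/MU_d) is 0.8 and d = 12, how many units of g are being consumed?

MU_g = 8/g, MU_d = 1.
MRS = 8/g ÷ 1.
MRS depends only on g: 8/g = 0.8 ⇒ g = 8/0.8 = 10.

g = 10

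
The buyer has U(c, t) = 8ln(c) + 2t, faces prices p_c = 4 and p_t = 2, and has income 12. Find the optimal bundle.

c* = 2, t* = 2

MU_c = 8/c, MU_t = 2.
MRS = 8/c ÷ 2.
Tangency: set MRS = p_c/p_t = 4/2 = 2.
MRS depends only on c: 4/c = 2 ⇒ c* = 4/2 = 2.
From the budget, 2·t = 12 − 4·2 = 4, so t* = 2.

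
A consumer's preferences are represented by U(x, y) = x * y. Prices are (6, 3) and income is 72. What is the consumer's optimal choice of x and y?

x* = 6, y* = 12

MU_x = y and MU_y = x.
MRS = MU_x/MU_y = y/x.
Tangency: set MRS = p_x/p_y = 6/3 = 2.
So y/x = 2, i.e. y = 2·x.
Substitute into the budget 6·x + 3·y = 72: 12·x = 72, so x* = 6.
Then y* = 2·6 = 12.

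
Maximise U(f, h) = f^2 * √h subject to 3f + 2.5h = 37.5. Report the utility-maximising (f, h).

MU_f = 2·f·√h and MU_h = 0.5·f^2·h^(-0.5).
MRS = MU_f/MU_h = (4)·h/f.
Tangency: set MRS = p_f/p_h = 3/2.5 = 1.2.
So (4)·h/f = 1.2, i.e. h = 0.3·f.
Substitute into the budget 3·f + 2.5·h = 37.5: 3.75·f = 37.5, so f* = 10.
Then h* = 0.3·10 = 3.

f* = 10, h* = 3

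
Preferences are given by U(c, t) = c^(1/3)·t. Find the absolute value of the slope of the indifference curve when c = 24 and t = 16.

MU_c = 1/3·c^(-2/3)·t and MU_t = c^(1/3).
MRS = MU_c/MU_t = (1/3)·t/c.
At (24, 16): MRS = 2/9.
So at (24, 16) the consumer would give up 2/9 units of t for one more unit of c.

MRS = 2/9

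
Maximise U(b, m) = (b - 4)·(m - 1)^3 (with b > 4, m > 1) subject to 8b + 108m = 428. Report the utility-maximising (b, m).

MU_b = (m−1)^3, MU_m = 3·(b−4)·(m−1)^2.
MRS = (1/3)·(m−1)/(b−4).
Tangency: set MRS = p_b/p_m = 8/108 = 2/27.
So (1/3)·(m − 1)/(b − 4) = 2/27, i.e. (m − 1) = (2/9)·(b − 4).
Rewrite the budget in excess-of-subsistence terms: 8·(b − 4) + 108·(m − 1) = 428 − 8·4 − 108·1 = 288.
Substituting, 32·(b − 4) = 288, so b − 4 = 9 and b* = 13.
Then m − 1 = (2/9)·9 = 2, so m* = 3.

b* = 13, m* = 3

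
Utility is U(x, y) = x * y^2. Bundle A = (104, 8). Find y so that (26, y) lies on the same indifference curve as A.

U(104, 8) = 6656.
Set U(26, y) = 6656 and solve.
With x = 26: y^2 = 6656/26 = 256; taking the square root, y = 16.
Check: U(26, 16) = 6656.

y = 16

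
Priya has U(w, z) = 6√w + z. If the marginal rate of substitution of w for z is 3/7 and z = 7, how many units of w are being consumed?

w = 49

MU_w = 6/(2√w), MU_z = 1.
MRS = 6/(2√w) ÷ 1.
MRS depends only on w: 3/√w = 3/7 ⇒ √w = 3/(3/7) = 7 ⇒ w = 49.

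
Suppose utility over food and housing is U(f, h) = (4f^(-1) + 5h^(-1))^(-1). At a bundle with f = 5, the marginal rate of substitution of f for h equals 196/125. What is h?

For CES with ρ = -1, MRS = (4/5)·(h/f)^2.
Setting (4/5)·(h/5)^2 = 196/125 gives (h/5)^2 = 49/25, so h/5 = 1.4 and h = 7.

h = 7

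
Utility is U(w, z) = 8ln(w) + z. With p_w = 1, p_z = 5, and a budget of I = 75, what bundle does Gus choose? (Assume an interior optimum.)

MU_w = 8/w, MU_z = 1.
MRS = 8/w ÷ 1.
Tangency: set MRS = p_w/p_z = 1/5 = 0.2.
MRS depends only on w: 8/w = 0.2 ⇒ w* = 8/0.2 = 40.
From the budget, 5·z = 75 − 1·40 = 35, so z* = 7.

w* = 40, z* = 7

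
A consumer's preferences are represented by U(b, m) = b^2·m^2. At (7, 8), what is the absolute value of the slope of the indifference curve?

MU_b = 2·b·m^2 and MU_m = 2·b^2·m.
MRS = MU_b/MU_m = m/b.
At (7, 8): MRS = 8/7.
That is, one extra unit of b is worth 8/7 units of m at the margin.

MRS = 8/7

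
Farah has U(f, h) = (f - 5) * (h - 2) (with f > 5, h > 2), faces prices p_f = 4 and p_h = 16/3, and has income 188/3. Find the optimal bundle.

MU_f = (h−2), MU_h = (f−5).
MRS = (h−2)/(f−5).
Tangency: set MRS = p_f/p_h = 4/(16/3) = 0.75.
So (h − 2)/(f − 5) = 0.75, i.e. (h − 2) = 0.75·(f − 5).
Rewrite the budget in excess-of-subsistence terms: 4·(f − 5) + (16/3)·(h − 2) = 188/3 − 4·5 − (16/3)·2 = 32.
Substituting, 8·(f − 5) = 32, so f − 5 = 4 and f* = 9.
Then h − 2 = 0.75·4 = 3, so h* = 5.

f* = 9, h* = 5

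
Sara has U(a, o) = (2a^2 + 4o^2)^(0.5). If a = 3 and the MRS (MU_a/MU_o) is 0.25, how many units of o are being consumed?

For CES with ρ = 2, MRS = (2/4)·(o/a)^(-1).
Setting (2/4)·(o/3)^(-1) = 0.25 gives (o/3)^(-1) = 0.5, so o/3 = 2 and o = 6.

o = 6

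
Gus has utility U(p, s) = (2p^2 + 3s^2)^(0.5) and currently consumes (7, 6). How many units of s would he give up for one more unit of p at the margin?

MRS = 7/9

For CES with ρ = 2, MRS = (2/3)·(s/p)^(-1).
At (7, 6): MRS = 7/9.
So at (7, 6) the consumer would give up 7/9 units of s for one more unit of p.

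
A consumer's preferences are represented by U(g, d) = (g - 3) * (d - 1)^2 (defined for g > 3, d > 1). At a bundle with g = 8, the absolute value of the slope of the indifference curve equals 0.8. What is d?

d = 9

MU_g = (d−1)^2, MU_d = 2·(g−3)·(d−1).
MRS = (1/2)·(d−1)/(g−3).
Substitute g = 8: MRS = (d − 1)/10. Setting this equal to 0.8 gives d − 1 = 0.8·10 = 8, so d = 9.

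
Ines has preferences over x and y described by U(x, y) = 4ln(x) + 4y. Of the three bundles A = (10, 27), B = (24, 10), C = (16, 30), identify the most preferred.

Bundle C

Evaluate utility at each bundle:
U(A) = 117.210.
U(B) = 52.712.
U(C) = 131.090.
Highest utility is C, so C ≻ A ≻ B.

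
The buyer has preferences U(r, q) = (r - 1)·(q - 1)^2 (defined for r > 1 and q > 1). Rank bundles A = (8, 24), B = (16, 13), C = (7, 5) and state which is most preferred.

Evaluate utility at each bundle:
U(A) = 3703.
U(B) = 2160.
U(C) = 96.
Highest utility is A, so A ≻ B ≻ C.

Bundle A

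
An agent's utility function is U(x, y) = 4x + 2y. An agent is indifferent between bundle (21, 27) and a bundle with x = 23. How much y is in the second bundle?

U(21, 27) = 138.
Set U(23, y) = 138 and solve.
4·23 + 2y = 138 ⇒ 2y = 46 ⇒ y = 23.
Check: U(23, 23) = 138.

y = 23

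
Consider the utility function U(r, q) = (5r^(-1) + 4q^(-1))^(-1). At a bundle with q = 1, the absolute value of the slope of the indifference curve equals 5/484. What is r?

For CES with ρ = -1, MRS = (5/4)·(q/r)^2.
Setting (5/4)·(1/r)^2 = 5/484 gives (1/r)^2 = 1/121, so 1/r = 1/11 and r = 11.

r = 11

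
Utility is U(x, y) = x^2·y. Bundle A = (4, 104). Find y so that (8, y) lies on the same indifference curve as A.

y = 26

U(4, 104) = 1664.
Set U(8, y) = 1664 and solve.
With x = 8: 8^2 = 64, so y = 1664/64 = 26.
Check: U(8, 26) = 1664.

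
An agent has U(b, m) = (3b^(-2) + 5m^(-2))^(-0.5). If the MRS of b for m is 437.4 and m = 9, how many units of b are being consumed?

For CES with ρ = -2, MRS = (3/5)·(m/b)^3.
Setting (3/5)·(9/b)^3 = 437.4 gives (9/b)^3 = 729, so 9/b = 9 and b = 1.

b = 1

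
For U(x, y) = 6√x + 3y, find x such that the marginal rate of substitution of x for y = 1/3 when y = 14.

x = 9

MU_x = 6/(2√x), MU_y = 3.
MRS = 6/(2√x) ÷ 3.
MRS depends only on x: 1/√x = 1/3 ⇒ √x = 1/(1/3) = 3 ⇒ x = 9.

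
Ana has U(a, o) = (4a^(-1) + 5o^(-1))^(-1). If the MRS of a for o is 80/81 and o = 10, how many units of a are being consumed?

a = 9

For CES with ρ = -1, MRS = (4/5)·(o/a)^2.
Setting (4/5)·(10/a)^2 = 80/81 gives (10/a)^2 = 100/81, so 10/a = 10/9 and a = 9.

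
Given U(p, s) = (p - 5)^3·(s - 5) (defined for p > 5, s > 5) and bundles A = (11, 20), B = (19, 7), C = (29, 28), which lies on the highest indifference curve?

Bundle C

Evaluate utility at each bundle:
U(A) = 3240.
U(B) = 5488.
U(C) = 317952.
Highest utility is C, so C ≻ B ≻ A.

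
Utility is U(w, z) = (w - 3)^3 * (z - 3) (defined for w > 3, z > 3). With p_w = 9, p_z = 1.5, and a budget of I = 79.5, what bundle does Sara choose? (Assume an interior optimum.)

MU_w = 3·(w−3)^2·(z−3), MU_z = (w−3)^3.
MRS = (3/1)·(z−3)/(w−3).
Tangency: set MRS = p_w/p_z = 9/1.5 = 6.
So (3/1)·(z − 3)/(w − 3) = 6, i.e. (z − 3) = 2·(w − 3).
Rewrite the budget in excess-of-subsistence terms: 9·(w − 3) + 1.5·(z − 3) = 79.5 − 9·3 − 1.5·3 = 48.
Substituting, 12·(w − 3) = 48, so w − 3 = 4 and w* = 7.
Then z − 3 = 2·4 = 8, so z* = 11.

w* = 7, z* = 11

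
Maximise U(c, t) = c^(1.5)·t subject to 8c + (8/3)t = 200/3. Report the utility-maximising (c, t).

c* = 5, t* = 10

MU_c = 1.5·√c·t and MU_t = c^(1.5).
MRS = MU_c/MU_t = (1.5)·t/c.
Tangency: set MRS = p_c/p_t = 8/(8/3) = 3.
So (1.5)·t/c = 3, i.e. t = 2·c.
Substitute into the budget 8·c + (8/3)·t = 200/3: (40/3)·c = 200/3, so c* = 5.
Then t* = 2·5 = 10.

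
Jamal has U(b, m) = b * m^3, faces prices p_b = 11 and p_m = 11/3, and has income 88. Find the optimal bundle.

MU_b = m^3 and MU_m = 3·b·m^2.
MRS = MU_b/MU_m = (1/3)·m/b.
Tangency: set MRS = p_b/p_m = 11/(11/3) = 3.
So (1/3)·m/b = 3, i.e. m = 9·b.
Substitute into the budget 11·b + (11/3)·m = 88: 44·b = 88, so b* = 2.
Then m* = 9·2 = 18.

b* = 2, m* = 18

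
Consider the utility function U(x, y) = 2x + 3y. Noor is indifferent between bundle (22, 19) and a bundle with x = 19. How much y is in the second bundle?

U(22, 19) = 101.
Set U(19, y) = 101 and solve.
2·19 + 3y = 101 ⇒ 3y = 63 ⇒ y = 21.
Check: U(19, 21) = 101.

y = 21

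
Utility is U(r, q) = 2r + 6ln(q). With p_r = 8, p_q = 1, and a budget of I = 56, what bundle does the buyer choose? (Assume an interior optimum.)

MU_r = 2, MU_q = 6/q.
MRS = 2 ÷ (6/q).
Tangency: set MRS = p_r/p_q = 8/1 = 8.
MRS depends only on q: (1/3)·q = 8 ⇒ q* = 8/(1/3) = 24.
From the budget, 8·r = 56 − 1·24 = 32, so r* = 4.

r* = 4, q* = 24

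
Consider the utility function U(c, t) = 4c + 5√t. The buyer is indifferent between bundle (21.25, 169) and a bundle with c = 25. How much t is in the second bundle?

t = 100

U(21.25, 169) = 150.
Set U(25, t) = 150 and solve.
With c = 25: 5√t = 150 − 4·25 = 50, so √t = 10 and t = 100.
Check: U(25, 100) = 150.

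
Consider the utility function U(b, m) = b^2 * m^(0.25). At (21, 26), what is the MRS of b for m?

MU_b = 2·b·m^(0.25) and MU_m = 0.25·b^2·m^(-0.75).
MRS = MU_b/MU_m = (8)·m/b.
At (21, 26): MRS = 208/21.
So at (21, 26) the consumer would give up 208/21 units of m for one more unit of b.

MRS = 208/21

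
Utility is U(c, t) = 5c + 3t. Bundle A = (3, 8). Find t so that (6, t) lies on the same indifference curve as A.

t = 3

U(3, 8) = 39.
Set U(6, t) = 39 and solve.
5·6 + 3t = 39 ⇒ 3t = 9 ⇒ t = 3.
Check: U(6, 3) = 39.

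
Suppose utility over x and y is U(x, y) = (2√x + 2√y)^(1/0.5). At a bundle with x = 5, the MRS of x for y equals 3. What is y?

For CES with ρ = 0.5, MRS = √(y/x).
Setting √(y/5) = 3 gives y/5 = 9 and y = 45.

y = 45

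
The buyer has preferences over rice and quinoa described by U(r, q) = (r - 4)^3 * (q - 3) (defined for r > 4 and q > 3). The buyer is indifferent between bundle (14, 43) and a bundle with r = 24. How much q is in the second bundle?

U(14, 43) = 40000.
Set U(24, q) = 40000 and solve.
With r = 24: (24 − 4)^3 = 8000, so (q − 3) = 40000/8000 = 5.
So q = 3 + 5 = 8.
Check: U(24, 8) = 40000.

q = 8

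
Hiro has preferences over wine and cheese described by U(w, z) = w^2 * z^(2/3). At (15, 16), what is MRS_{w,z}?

MRS = 3.2

MU_w = 2·w·z^(2/3) and MU_z = 2/3·w^2·z^(-1/3).
MRS = MU_w/MU_z = (3)·z/w.
At (15, 16): MRS = 3.2.
The indifference curve has slope −3.2 at this bundle.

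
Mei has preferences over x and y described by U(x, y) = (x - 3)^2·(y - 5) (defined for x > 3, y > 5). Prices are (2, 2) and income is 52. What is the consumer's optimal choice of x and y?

x* = 15, y* = 11

MU_x = 2·(x−3)·(y−5), MU_y = (x−3)^2.
MRS = (2/1)·(y−5)/(x−3).
Tangency: set MRS = p_x/p_y = 2/2 = 1.
So (2/1)·(y − 5)/(x − 3) = 1, i.e. (y − 5) = 0.5·(x − 3).
Rewrite the budget in excess-of-subsistence terms: 2·(x − 3) + 2·(y − 5) = 52 − 2·3 − 2·5 = 36.
Substituting, 3·(x − 3) = 36, so x − 3 = 12 and x* = 15.
Then y − 5 = 0.5·12 = 6, so y* = 11.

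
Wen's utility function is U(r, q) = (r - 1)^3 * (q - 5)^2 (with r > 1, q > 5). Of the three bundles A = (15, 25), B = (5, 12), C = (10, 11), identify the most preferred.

Bundle A

Evaluate utility at each bundle:
U(A) = 1097600.
U(B) = 3136.
U(C) = 26244.
Highest utility is A, so A ≻ C ≻ B.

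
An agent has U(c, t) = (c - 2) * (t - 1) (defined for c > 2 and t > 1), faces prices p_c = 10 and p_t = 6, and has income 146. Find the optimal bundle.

c* = 8, t* = 11

MU_c = (t−1), MU_t = (c−2).
MRS = (t−1)/(c−2).
Tangency: set MRS = p_c/p_t = 10/6 = 5/3.
So (t − 1)/(c − 2) = 5/3, i.e. (t − 1) = (5/3)·(c − 2).
Rewrite the budget in excess-of-subsistence terms: 10·(c − 2) + 6·(t − 1) = 146 − 10·2 − 6·1 = 120.
Substituting, 20·(c − 2) = 120, so c − 2 = 6 and c* = 8.
Then t − 1 = (5/3)·6 = 10, so t* = 11.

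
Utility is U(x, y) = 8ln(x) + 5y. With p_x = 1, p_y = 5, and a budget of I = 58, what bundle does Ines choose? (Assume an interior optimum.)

x* = 8, y* = 10

MU_x = 8/x, MU_y = 5.
MRS = 8/x ÷ 5.
Tangency: set MRS = p_x/p_y = 1/5 = 0.2.
MRS depends only on x: 1.6/x = 0.2 ⇒ x* = 1.6/0.2 = 8.
From the budget, 5·y = 58 − 1·8 = 50, so y* = 10.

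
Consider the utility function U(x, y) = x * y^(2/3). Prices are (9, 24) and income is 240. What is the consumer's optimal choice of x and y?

x* = 16, y* = 4

MU_x = y^(2/3) and MU_y = 2/3·x·y^(-1/3).
MRS = MU_x/MU_y = (1.5)·y/x.
Tangency: set MRS = p_x/p_y = 9/24 = 0.375.
So (1.5)·y/x = 0.375, i.e. y = 0.25·x.
Substitute into the budget 9·x + 24·y = 240: 15·x = 240, so x* = 16.
Then y* = 0.25·16 = 4.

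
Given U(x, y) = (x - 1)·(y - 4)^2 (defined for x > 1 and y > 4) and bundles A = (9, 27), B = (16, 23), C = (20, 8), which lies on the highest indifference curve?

Evaluate utility at each bundle:
U(A) = 4232.
U(B) = 5415.
U(C) = 304.
Highest utility is B, so B ≻ A ≻ C.

Bundle B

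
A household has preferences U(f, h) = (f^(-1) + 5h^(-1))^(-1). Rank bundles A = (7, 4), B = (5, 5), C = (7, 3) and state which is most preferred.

Evaluate utility at each bundle:
U(A) = 0.718.
U(B) = 0.833.
U(C) = 0.553.
Highest utility is B, so B ≻ A ≻ C.

Bundle B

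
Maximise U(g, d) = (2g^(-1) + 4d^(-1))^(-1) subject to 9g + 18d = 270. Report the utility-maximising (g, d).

g* = 10, d* = 10

For CES with ρ = -1, MRS = (2/4)·(d/g)^2.
Tangency: set MRS = p_g/p_d = 9/18 = 0.5.
So (d/g)^2 = 1; taking the square root, d/g = 1, i.e. d = g.
Substitute into the budget 9·g + 18·d = 270: 27·g = 270, so g* = 10 and d* = 10.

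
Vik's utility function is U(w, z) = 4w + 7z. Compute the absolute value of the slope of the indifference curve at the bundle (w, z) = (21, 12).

MRS = 4/7

MU_w = 4, MU_z = 7, so MRS = 4/7 at every bundle.
At (21, 12): MRS = 4/7.
So at (21, 12) the consumer would give up 4/7 units of z for one more unit of w.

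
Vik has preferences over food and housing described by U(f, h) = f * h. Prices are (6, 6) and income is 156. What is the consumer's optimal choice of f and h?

f* = 13, h* = 13

MU_f = h and MU_h = f.
MRS = MU_f/MU_h = h/f.
Tangency: set MRS = p_f/p_h = 6/6 = 1.
So h/f = 1, i.e. h = f.
Substitute into the budget 6·f + 6·h = 156: 12·f = 156, so f* = 13.
Then h* = 13.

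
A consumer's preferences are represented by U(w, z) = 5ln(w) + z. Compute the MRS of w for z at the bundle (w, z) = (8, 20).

MRS = 0.625

MU_w = 5/w, MU_z = 1.
MRS = 5/w ÷ 1.
At (8, 20): MRS = 0.625.
That is, one extra unit of w is worth 0.625 units of z at the margin.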